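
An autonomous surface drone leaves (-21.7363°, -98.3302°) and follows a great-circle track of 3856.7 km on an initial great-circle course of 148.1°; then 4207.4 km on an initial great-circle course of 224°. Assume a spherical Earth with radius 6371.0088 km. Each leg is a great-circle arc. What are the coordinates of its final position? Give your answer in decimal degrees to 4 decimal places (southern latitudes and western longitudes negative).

latitude -62.2667°, longitude -137.4274°

Apply the spherical direct solution leg by leg, carrying full precision between legs.
Leg 1: from (-21.7363°, -98.3302°), δ = 3856.7/6371.0088 = 0.605352 rad, θ = 148.1° → φ = -48.8758°, λ = -71.1225°.
Leg 2: from (-48.8758°, -71.1225°), δ = 4207.4/6371.0088 = 0.660398 rad, θ = 224° → φ = -62.2667°, λ = -137.4274°.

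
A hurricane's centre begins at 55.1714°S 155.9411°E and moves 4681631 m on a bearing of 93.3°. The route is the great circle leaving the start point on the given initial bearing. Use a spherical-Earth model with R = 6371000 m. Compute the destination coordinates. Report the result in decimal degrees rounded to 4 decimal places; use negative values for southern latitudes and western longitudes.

Central angle δ = d/R = 0.734835 rad.
With φ₁ = -55.1714° = -0.962923 rad and θ = 93.3° = 1.628392 rad:
sin φ₂ = sin φ₁ cos δ + cos φ₁ sin δ cos θ = (-0.820864)(0.741942) + (0.571123)(0.670464)(-0.057564) = -0.631076
φ₂ = asin(-0.631076) = -0.682939 rad = -39.1295°.
Δλ = atan2( sin θ sin δ cos φ₁ , cos δ − sin φ₁ sin φ₂ ) = atan2(0.382283, 0.223914) = 1.040936 rad = 59.6413°.
λ₂ = 155.9411° + 59.6413° = 215.5824°, normalized to (−180°, 180°] → -144.4176°.

latitude -39.1295°, longitude -144.4176°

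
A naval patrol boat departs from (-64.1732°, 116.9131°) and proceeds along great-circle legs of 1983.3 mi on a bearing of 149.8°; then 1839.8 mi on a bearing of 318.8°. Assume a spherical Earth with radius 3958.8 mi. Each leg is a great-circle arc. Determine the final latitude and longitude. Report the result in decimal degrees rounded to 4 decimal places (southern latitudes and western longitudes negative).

latitude -51.8043°, longitude 176.3866°

Apply the spherical direct solution leg by leg, carrying full precision between legs.
Leg 1: from (-64.1732°, 116.9131°), δ = 1983.3/3958.8 = 0.500985 rad, θ = 149.8° → φ = -76.0105°, λ = -155.0959°.
Leg 2: from (-76.0105°, -155.0959°), δ = 1839.8/3958.8 = 0.464737 rad, θ = 318.8° → φ = -51.8043°, λ = 176.3866°.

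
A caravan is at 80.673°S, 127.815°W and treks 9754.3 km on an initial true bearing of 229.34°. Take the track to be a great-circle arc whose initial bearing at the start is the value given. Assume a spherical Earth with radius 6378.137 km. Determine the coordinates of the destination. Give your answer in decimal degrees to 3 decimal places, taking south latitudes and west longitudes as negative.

latitude -8.419°, longitude 102.198°

δ = 9754.3/6378.137 = 1.529334 rad (87.6244°).
With φ₁ = -80.673° = -1.408009 rad and θ = 229.34° = 4.002738 rad:
Applying the spherical law of cosines for sides, sin φ₂ = sin φ₁ cos δ + cos φ₁ sin δ cos θ = -0.146411, so φ₂ = -8.419°.
Then Δλ = atan2(-0.122838, -0.103025) = -2.268695 rad, from sin θ sin δ cos φ₁ over cos δ − sin φ₁ sin φ₂.
λ₂ = -127.815° + -129.987° = -257.802°, normalized to (−180°, 180°] → 102.198°.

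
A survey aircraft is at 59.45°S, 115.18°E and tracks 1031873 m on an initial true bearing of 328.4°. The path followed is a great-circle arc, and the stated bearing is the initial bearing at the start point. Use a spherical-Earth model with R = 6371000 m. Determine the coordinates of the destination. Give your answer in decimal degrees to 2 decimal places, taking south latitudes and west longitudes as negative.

latitude -51.27°, longitude 107.42°

δ = 1031873/6371000 = 0.161964 rad (9.2799°).
Start latitude φ₁ = -1.037598 rad; initial bearing θ = 5.731661 rad.
sin φ₂ = sin φ₁ cos δ + cos φ₁ sin δ cos θ = (-0.861186)(0.986912) + (0.508290)(0.161257)(0.851727) = -0.780103
φ₂ = asin(-0.780103) = -0.894831 rad = -51.27°.
For the longitude increment, Δλ = atan2( sin θ sin δ cos φ₁, cos δ − sin φ₁ sin φ₂ ) = atan2(-0.042949, 0.315099) = -7.76°.
Hence λ₂ = 115.18° + -7.76° = 107.42°.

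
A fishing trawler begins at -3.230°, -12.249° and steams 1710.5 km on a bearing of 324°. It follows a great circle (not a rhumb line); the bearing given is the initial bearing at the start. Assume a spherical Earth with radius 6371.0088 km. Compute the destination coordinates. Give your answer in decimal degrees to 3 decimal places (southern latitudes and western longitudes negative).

δ = 1710.5/6371.0088 = 0.268482 rad (15.3829°).
With φ₁ = -3.230° = -0.056374 rad and θ = 324° = 5.654867 rad:
Destination latitude: φ₂ = arcsin( sin φ₁ cos δ + cos φ₁ sin δ cos θ ) = arcsin(0.159940) = 9.203°.
For the longitude increment, Δλ = atan2( sin θ sin δ cos φ₁, cos δ − sin φ₁ sin φ₂ ) = atan2(-0.155673, 0.973186) = -9.088°.
λ₂ = λ₁ + Δλ = -21.337°.

latitude 9.203°, longitude -21.337°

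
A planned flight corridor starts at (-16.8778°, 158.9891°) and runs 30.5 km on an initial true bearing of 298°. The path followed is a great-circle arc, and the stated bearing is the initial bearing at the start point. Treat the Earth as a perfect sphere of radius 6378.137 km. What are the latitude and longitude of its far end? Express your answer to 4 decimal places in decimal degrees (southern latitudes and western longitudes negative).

latitude -16.7490°, longitude 158.7365°

δ = 30.5/6378.137 = 0.004782 rad (0.2740°).
Converting: φ₁ = -0.294573 rad, θ = 5.201081 rad.
Destination latitude: φ₂ = arcsin( sin φ₁ cos δ + cos φ₁ sin δ cos θ ) = arcsin(-0.288180) = -16.7490°.
For the longitude increment, Δλ = atan2( sin θ sin δ cos φ₁, cos δ − sin φ₁ sin φ₂ ) = atan2(-0.004040, 0.916321) = -0.2526°.
λ₂ = λ₁ + Δλ = 158.7365°.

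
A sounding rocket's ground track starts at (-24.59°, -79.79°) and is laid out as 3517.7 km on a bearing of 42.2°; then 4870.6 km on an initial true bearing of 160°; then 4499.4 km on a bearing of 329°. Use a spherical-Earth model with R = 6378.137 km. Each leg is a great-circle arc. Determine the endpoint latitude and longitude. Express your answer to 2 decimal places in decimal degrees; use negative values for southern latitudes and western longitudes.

latitude -4.22°, longitude -60.59°

Apply the spherical direct solution leg by leg, carrying full precision between legs.
Leg 1: from (-24.59°, -79.79°), δ = 3517.7/6378.137 = 0.551525 rad, θ = 42.2° → φ = -0.08°, λ = -59.18°.
Leg 2: from (-0.08°, -59.18°), δ = 4870.6/6378.137 = 0.763640 rad, θ = 160° → φ = -40.61°, λ = -41.03°.
Leg 3: from (-40.61°, -41.03°), δ = 4499.4/6378.137 = 0.705441 rad, θ = 329° → φ = -4.22°, λ = -60.59°.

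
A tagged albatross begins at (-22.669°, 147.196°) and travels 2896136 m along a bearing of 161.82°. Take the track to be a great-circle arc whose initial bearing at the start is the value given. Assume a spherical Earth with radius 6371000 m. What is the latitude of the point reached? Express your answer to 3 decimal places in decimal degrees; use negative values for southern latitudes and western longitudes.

latitude -46.988°

δ = 2896136/6371000 = 0.454581 rad (26.0456°).
With φ₁ = -22.669° = -0.395649 rad and θ = 161.82° = 2.824292 rad:
sin φ₂ = sin φ₁ cos δ + cos φ₁ sin δ cos θ = (-0.385407)(0.898445) + (0.922747)(0.439086)(-0.950081) = -0.731207
φ₂ = asin(-0.731207) = -0.820089 rad = -46.988°.
Δλ = atan2( sin θ sin δ cos φ₁ , cos δ − sin φ₁ sin φ₂ ) = atan2(0.126413, 0.616633) = 0.202203 rad = 11.585°.
λ₂ = 147.196° + 11.585° = 158.781°.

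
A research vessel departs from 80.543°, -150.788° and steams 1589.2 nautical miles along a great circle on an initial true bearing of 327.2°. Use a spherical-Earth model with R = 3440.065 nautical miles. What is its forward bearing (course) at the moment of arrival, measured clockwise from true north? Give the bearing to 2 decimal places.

final bearing 195.73°

Angular distance δ = d/R = 1589.2 / 3440.065 = 0.461968 rad.
Start latitude φ₁ = 1.405741 rad; initial bearing θ = 5.710717 rad.
Destination latitude: φ₂ = arcsin( sin φ₁ cos δ + cos φ₁ sin δ cos θ ) = arcsin(0.944569) = 70.834°.
Δλ = atan2( sin θ sin δ cos φ₁ , cos δ − sin φ₁ sin φ₂ ) = atan2(-0.039671, -0.036554) = -2.315323 rad = -132.658°.
λ₂ = -150.788° + -132.658° = -283.446°, normalized to (−180°, 180°] → 76.554°.
The forward bearing on arrival equals the back-azimuth from the destination plus 180°.
Back-azimuth from P₂ (70.83°, 76.55°) to P₁ (80.54°, -150.79°), with Δλ' = λ₁ − λ₂ = -227.34°: atan2( sin Δλ' cos φ₁ , cos φ₂ sin φ₁ − sin φ₂ cos φ₁ cos Δλ' ) = 15.73°.
Final bearing = (15.73° + 180°) mod 360° = 195.73°.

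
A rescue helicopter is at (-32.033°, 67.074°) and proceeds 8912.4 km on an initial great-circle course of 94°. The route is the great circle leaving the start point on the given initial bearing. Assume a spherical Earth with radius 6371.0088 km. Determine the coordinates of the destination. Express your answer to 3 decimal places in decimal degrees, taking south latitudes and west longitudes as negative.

The arc subtends δ = 8912.4/6371.0088 = 1.398899 rad at the centre.
With φ₁ = -32.033° = -0.559081 rad and θ = 94° = 1.640609 rad:
Destination latitude: φ₂ = arcsin( sin φ₁ cos δ + cos φ₁ sin δ cos θ ) = arcsin(-0.148991) = -8.568°.
Then Δλ = atan2(0.833214, 0.092026) = 1.460796 rad, from sin θ sin δ cos φ₁ over cos δ − sin φ₁ sin φ₂.
λ₂ = 67.074° + 83.697° = 150.771°.

latitude -8.568°, longitude 150.771°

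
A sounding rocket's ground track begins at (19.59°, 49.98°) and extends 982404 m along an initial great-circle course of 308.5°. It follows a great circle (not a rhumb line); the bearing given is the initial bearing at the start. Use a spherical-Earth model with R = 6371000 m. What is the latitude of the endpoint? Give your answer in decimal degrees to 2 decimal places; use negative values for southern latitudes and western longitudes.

The arc subtends δ = 982404/6371000 = 0.154199 rad at the centre.
With φ₁ = 19.59° = 0.341910 rad and θ = 308.5° = 5.384341 rad:
Destination latitude: φ₂ = arcsin( sin φ₁ cos δ + cos φ₁ sin δ cos θ ) = arcsin(0.421386) = 24.92°.
For the longitude increment, Δλ = atan2( sin θ sin δ cos φ₁, cos δ − sin φ₁ sin φ₂ ) = atan2(-0.113242, 0.846850) = -7.62°.
λ₂ = 49.98° + -7.62° = 42.36°.

latitude 24.92°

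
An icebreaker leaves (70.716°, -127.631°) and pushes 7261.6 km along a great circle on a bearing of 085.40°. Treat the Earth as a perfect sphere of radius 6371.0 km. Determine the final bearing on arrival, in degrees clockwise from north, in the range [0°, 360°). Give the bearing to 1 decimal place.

δ = 7261.6/6371 = 1.139790 rad (65.3051°).
Converting: φ₁ = 1.234227 rad, θ = 1.490511 rad.
Applying the spherical law of cosines for sides, sin φ₂ = sin φ₁ cos δ + cos φ₁ sin δ cos θ = 0.418409, so φ₂ = 24.734°.
Δλ = atan2( sin θ sin δ cos φ₁ , cos δ − sin φ₁ sin φ₂ ) = atan2(0.299081, 0.022853) = 1.494535 rad = 85.631°.
Hence λ₂ = -127.631° + 85.631° = -42.000°.
The forward bearing on arrival equals the back-azimuth from the destination plus 180°.
Back-azimuth from P₂ (24.7°, -42.0°) to P₁ (70.7°, -127.6°), with Δλ' = λ₁ − λ₂ = -85.6°: atan2( sin Δλ' cos φ₁ , cos φ₂ sin φ₁ − sin φ₂ cos φ₁ cos Δλ' ) = 338.8°.
Final bearing = (338.8° + 180°) mod 360° = 158.8°.

final bearing 158.8°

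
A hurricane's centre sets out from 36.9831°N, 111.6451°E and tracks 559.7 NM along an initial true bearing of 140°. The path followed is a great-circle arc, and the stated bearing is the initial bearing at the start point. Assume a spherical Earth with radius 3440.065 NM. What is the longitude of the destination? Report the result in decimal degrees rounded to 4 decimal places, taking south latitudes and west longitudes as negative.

longitude 118.5253°

Central angle δ = d/R = 0.162700 rad.
With φ₁ = 36.9831° = 0.645477 rad and θ = 140° = 2.443461 rad:
Applying the spherical law of cosines for sides, sin φ₂ = sin φ₁ cos δ + cos φ₁ sin δ cos θ = 0.494513, so φ₂ = 29.6376°.
For the longitude increment, Δλ = atan2( sin θ sin δ cos φ₁, cos δ − sin φ₁ sin φ₂ ) = atan2(0.083173, 0.689305) = 6.8802°.
λ₂ = 111.6451° + 6.8802° = 118.5253°.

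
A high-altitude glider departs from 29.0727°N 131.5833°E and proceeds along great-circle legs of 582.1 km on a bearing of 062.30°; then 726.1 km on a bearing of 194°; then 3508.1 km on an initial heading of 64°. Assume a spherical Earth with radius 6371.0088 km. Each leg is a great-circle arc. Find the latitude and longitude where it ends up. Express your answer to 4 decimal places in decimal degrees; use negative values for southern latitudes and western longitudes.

latitude 34.6532°, longitude 170.1416°

Apply the spherical direct solution leg by leg, carrying full precision between legs.
Leg 1: from (29.0727°, 131.5833°), δ = 582.1/6371.0088 = 0.091367 rad, θ = 62.3° → φ = 31.3967°, λ = 137.0139°.
Leg 2: from (31.3967°, 137.0139°), δ = 726.1/6371.0088 = 0.113969 rad, θ = 194° → φ = 25.0490°, λ = 135.2737°.
Leg 3: from (25.0490°, 135.2737°), δ = 3508.1/6371.0088 = 0.550635 rad, θ = 64° → φ = 34.6532°, λ = 170.1416°.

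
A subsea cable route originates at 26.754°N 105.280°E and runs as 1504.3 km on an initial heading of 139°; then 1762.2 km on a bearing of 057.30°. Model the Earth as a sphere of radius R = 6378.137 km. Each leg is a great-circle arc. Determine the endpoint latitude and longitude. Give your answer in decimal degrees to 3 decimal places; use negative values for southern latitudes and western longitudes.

latitude 24.272°, longitude 129.054°

Apply the spherical direct solution leg by leg, carrying full precision between legs.
Leg 1: from (26.754°, 105.280°), δ = 1504.3/6378.137 = 0.235853 rad, θ = 139° → φ = 16.274°, λ = 114.470°.
Leg 2: from (16.274°, 114.470°), δ = 1762.2/6378.137 = 0.276288 rad, θ = 57.3° → φ = 24.272°, λ = 129.054°.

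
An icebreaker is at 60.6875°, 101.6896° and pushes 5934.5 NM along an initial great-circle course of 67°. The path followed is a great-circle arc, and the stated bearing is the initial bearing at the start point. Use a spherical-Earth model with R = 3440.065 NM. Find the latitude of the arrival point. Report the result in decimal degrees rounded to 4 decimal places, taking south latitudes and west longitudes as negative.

Central angle δ = d/R = 1.725113 rad.
Start latitude φ₁ = 1.059197 rad; initial bearing θ = 1.169371 rad.
sin φ₂ = sin φ₁ cos δ + cos φ₁ sin δ cos θ = (0.871962)(-0.153705) + (0.489573)(0.988117)(0.390731) = 0.054993
φ₂ = asin(0.054993) = 0.055021 rad = 3.1525°.
For the longitude increment, Δλ = atan2( sin θ sin δ cos φ₁, cos δ − sin φ₁ sin φ₂ ) = atan2(0.445299, -0.201657) = 114.3637°.
λ₂ = 101.6896° + 114.3637° = 216.0533°, normalized to (−180°, 180°] → -143.9467°.

latitude 3.1525°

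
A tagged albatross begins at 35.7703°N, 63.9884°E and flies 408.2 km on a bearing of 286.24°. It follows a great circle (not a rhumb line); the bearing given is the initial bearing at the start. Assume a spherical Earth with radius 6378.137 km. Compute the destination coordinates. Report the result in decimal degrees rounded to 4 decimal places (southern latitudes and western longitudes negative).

δ = 408.2/6378.137 = 0.064000 rad (3.6669°).
Start latitude φ₁ = 0.624310 rad; initial bearing θ = 4.995830 rad.
sin φ₂ = sin φ₁ cos δ + cos φ₁ sin δ cos θ = (0.584537)(0.997953) + (0.811367)(0.063956)(0.279661) = 0.597853
φ₂ = asin(0.597853) = 0.640820 rad = 36.7163°.
For the longitude increment, Δλ = atan2( sin θ sin δ cos φ₁, cos δ − sin φ₁ sin φ₂ ) = atan2(-0.049821, 0.648486) = -4.3932°.
λ₂ = λ₁ + Δλ = 59.5952°.

latitude 36.7163°, longitude 59.5952°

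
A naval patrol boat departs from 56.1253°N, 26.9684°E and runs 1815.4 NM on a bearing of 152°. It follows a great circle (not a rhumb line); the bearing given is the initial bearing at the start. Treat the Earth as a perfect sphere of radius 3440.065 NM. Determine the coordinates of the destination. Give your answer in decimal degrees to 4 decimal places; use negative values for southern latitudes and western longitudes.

Central angle δ = d/R = 0.527723 rad.
Start latitude φ₁ = 0.979571 rad; initial bearing θ = 2.652900 rad.
Applying the spherical law of cosines for sides, sin φ₂ = sin φ₁ cos δ + cos φ₁ sin δ cos θ = 0.469483, so φ₂ = 28.0008°.
Δλ = atan2( sin θ sin δ cos φ₁ , cos δ − sin φ₁ sin φ₂ ) = atan2(0.131770, 0.474164) = 0.271060 rad = 15.5306°.
λ₂ = 26.9684° + 15.5306° = 42.4990°.

latitude 28.0008°, longitude 42.4990°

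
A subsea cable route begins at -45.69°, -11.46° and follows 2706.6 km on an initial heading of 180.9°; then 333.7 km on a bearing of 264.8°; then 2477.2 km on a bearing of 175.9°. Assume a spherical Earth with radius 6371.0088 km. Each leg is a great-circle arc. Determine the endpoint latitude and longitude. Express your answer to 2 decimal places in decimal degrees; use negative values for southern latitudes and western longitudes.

Apply the spherical direct solution leg by leg, carrying full precision between legs.
Leg 1: from (-45.69°, -11.46°), δ = 2706.6/6371.0088 = 0.424831 rad, θ = 180.9° → φ = -70.03°, λ = -12.55°.
Leg 2: from (-70.03°, -12.55°), δ = 333.7/6371.0088 = 0.052378 rad, θ = 264.8° → φ = -70.08°, λ = -21.35°.
Leg 3: from (-70.08°, -21.35°), δ = 2477.2/6371.0088 = 0.388824 rad, θ = 175.9° → φ = -87.22°, λ = 124.69°.

latitude -87.22°, longitude 124.69°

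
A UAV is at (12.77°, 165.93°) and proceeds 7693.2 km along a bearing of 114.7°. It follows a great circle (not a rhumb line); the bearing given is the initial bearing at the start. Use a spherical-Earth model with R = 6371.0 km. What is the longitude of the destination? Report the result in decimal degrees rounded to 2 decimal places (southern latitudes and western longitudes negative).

longitude -131.08°

δ = 7693.2/6371 = 1.207534 rad (69.1866°).
Start latitude φ₁ = 0.222879 rad; initial bearing θ = 2.001893 rad.
sin φ₂ = sin φ₁ cos δ + cos φ₁ sin δ cos θ = (0.221038)(0.355325) + (0.975265)(0.934743)(-0.417867) = -0.302396
φ₂ = asin(-0.302396) = -0.307206 rad = -17.60°.
Then Δλ = atan2(0.828216, 0.422166) = 1.099395 rad, from sin θ sin δ cos φ₁ over cos δ − sin φ₁ sin φ₂.
λ₂ = 165.93° + 62.99° = 228.92°, normalized to (−180°, 180°] → -131.08°.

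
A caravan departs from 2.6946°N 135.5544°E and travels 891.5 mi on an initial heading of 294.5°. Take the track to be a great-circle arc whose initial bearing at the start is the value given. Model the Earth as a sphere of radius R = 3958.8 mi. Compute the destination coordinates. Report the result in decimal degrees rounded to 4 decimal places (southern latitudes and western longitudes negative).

latitude 7.9508°, longitude 123.7154°

The arc subtends δ = 891.5/3958.8 = 0.225195 rad at the centre.
Converting: φ₁ = 0.047030 rad, θ = 5.139995 rad.
sin φ₂ = sin φ₁ cos δ + cos φ₁ sin δ cos θ = (0.047012)(0.974751) + (0.998894)(0.223296)(0.414693) = 0.138322
φ₂ = asin(0.138322) = 0.138767 rad = 7.9508°.
Δλ = atan2( sin θ sin δ cos φ₁ , cos δ − sin φ₁ sin φ₂ ) = atan2(-0.202966, 0.968248) = -0.206630 rad = -11.8390°.
λ₂ = 135.5544° + -11.8390° = 123.7154°.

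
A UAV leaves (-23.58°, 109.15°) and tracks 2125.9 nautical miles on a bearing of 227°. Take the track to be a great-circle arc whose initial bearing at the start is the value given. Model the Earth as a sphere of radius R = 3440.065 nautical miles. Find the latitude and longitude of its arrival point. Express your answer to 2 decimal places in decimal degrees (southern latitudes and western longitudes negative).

latitude -43.49°, longitude 73.41°

The arc subtends δ = 2125.9/3440.065 = 0.617983 rad at the centre.
Converting: φ₁ = -0.411549 rad, θ = 3.961897 rad.
sin φ₂ = sin φ₁ cos δ + cos φ₁ sin δ cos θ = (-0.400029)(0.815049) + (0.916502)(0.579392)(-0.681998) = -0.688194
φ₂ = asin(-0.688194) = -0.758997 rad = -43.49°.
Then Δλ = atan2(-0.388359, 0.539751) = -0.623704 rad, from sin θ sin δ cos φ₁ over cos δ − sin φ₁ sin φ₂.
Hence λ₂ = 109.15° + -35.74° = 73.41°.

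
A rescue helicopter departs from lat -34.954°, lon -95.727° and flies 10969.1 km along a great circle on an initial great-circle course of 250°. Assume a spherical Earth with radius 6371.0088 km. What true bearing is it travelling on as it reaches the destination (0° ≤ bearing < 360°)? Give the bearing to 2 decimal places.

Angular distance δ = d/R = 10969.1 / 6371.0088 = 1.721721 rad.
Start latitude φ₁ = -0.610062 rad; initial bearing θ = 4.363323 rad.
Applying the spherical law of cosines for sides, sin φ₂ = sin φ₁ cos δ + cos φ₁ sin δ cos θ = -0.190998, so φ₂ = -11.011°.
Then Δλ = atan2(-0.761429, -0.259779) = -1.899585 rad, from sin θ sin δ cos φ₁ over cos δ − sin φ₁ sin φ₂.
λ₂ = -95.727° + -108.838° = -204.565°, normalized to (−180°, 180°] → 155.435°.
The forward bearing on arrival equals the back-azimuth from the destination plus 180°.
Back-azimuth from P₂ (-11.01°, 155.43°) to P₁ (-34.95°, -95.73°), with Δλ' = λ₁ − λ₂ = -251.16°: atan2( sin Δλ' cos φ₁ , cos φ₂ sin φ₁ − sin φ₂ cos φ₁ cos Δλ' ) = 128.31°.
Final bearing = (128.31° + 180°) mod 360° = 308.31°.

final bearing 308.31°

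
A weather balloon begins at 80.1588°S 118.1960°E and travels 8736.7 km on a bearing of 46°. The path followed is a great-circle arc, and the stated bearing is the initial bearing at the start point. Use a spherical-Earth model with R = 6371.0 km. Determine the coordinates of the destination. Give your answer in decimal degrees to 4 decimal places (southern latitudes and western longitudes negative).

latitude -4.5231°, longitude 163.2099°

Angular distance δ = d/R = 8736.7 / 6371 = 1.371323 rad.
With φ₁ = -80.1588° = -1.399035 rad and θ = 46° = 0.802851 rad:
Destination latitude: φ₂ = arcsin( sin φ₁ cos δ + cos φ₁ sin δ cos θ ) = arcsin(-0.078862) = -4.5231°.
Δλ = atan2( sin θ sin δ cos φ₁ , cos δ − sin φ₁ sin φ₂ ) = atan2(0.120510, 0.120452) = 0.785642 rad = 45.0139°.
λ₂ = 118.1960° + 45.0139° = 163.2099°.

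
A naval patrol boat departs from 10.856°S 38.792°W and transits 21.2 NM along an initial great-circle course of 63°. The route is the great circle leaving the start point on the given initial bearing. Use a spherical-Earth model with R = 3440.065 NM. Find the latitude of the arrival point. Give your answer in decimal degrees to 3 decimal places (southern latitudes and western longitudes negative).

latitude -10.696°

Central angle δ = d/R = 0.006163 rad.
Converting: φ₁ = -0.189473 rad, θ = 1.099557 rad.
Destination latitude: φ₂ = arcsin( sin φ₁ cos δ + cos φ₁ sin δ cos θ ) = arcsin(-0.185590) = -10.696°.
For the longitude increment, Δλ = atan2( sin θ sin δ cos φ₁, cos δ − sin φ₁ sin φ₂ ) = atan2(0.005393, 0.965027) = 0.320°.
λ₂ = λ₁ + Δλ = -38.472°.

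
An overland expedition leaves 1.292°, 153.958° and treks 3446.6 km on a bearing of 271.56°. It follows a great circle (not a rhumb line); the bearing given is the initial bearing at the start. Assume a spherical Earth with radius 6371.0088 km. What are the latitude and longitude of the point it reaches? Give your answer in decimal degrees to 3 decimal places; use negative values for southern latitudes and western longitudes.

The arc subtends δ = 3446.6/6371.0088 = 0.540982 rad at the centre.
With φ₁ = 1.292° = 0.022550 rad and θ = 271.56° = 4.739616 rad:
Destination latitude: φ₂ = arcsin( sin φ₁ cos δ + cos φ₁ sin δ cos θ ) = arcsin(0.033344) = 1.911°.
For the longitude increment, Δλ = atan2( sin θ sin δ cos φ₁, cos δ − sin φ₁ sin φ₂ ) = atan2(-0.514656, 0.856452) = -31.002°.
λ₂ = 153.958° + -31.002° = 122.956°.

latitude 1.911°, longitude 122.956°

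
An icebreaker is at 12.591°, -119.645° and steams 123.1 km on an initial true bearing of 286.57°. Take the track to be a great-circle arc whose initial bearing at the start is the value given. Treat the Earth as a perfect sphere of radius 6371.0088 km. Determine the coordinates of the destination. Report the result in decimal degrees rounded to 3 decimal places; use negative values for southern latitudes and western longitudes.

latitude 12.905°, longitude -120.734°

Angular distance δ = d/R = 123.1 / 6371.0088 = 0.019322 rad.
With φ₁ = 12.591° = 0.219754 rad and θ = 286.57° = 5.001590 rad:
Destination latitude: φ₂ = arcsin( sin φ₁ cos δ + cos φ₁ sin δ cos θ ) = arcsin(0.223327) = 12.905°.
Then Δλ = atan2(-0.018073, 0.951130) = -0.018999 rad, from sin θ sin δ cos φ₁ over cos δ − sin φ₁ sin φ₂.
Hence λ₂ = -119.645° + -1.089° = -120.734°.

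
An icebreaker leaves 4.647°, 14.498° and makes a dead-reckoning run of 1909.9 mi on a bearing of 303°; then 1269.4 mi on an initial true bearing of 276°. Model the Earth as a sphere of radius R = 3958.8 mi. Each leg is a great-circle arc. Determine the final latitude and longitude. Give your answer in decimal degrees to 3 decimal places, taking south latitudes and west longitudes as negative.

Apply the spherical direct solution leg by leg, carrying full precision between legs.
Leg 1: from (4.647°, 14.498°), δ = 1909.9/3958.8 = 0.482444 rad, θ = 303° → φ = 18.882°, λ = -9.784°.
Leg 2: from (18.882°, -9.784°), δ = 1269.4/3958.8 = 0.320653 rad, θ = 276° → φ = 19.773°, λ = -29.241°.

latitude 19.773°, longitude -29.241°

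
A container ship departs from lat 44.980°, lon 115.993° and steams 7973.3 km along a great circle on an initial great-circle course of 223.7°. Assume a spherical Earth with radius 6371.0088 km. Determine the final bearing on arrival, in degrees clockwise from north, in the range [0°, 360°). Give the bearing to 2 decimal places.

The arc subtends δ = 7973.3/6371.0088 = 1.251497 rad at the centre.
Start latitude φ₁ = 0.785049 rad; initial bearing θ = 3.904302 rad.
Destination latitude: φ₂ = arcsin( sin φ₁ cos δ + cos φ₁ sin δ cos θ ) = arcsin(-0.263661) = -15.287°.
Δλ = atan2( sin θ sin δ cos φ₁ , cos δ − sin φ₁ sin φ₂ ) = atan2(-0.463997, 0.500273) = -0.747796 rad = -42.846°.
λ₂ = λ₁ + Δλ = 73.147°.
The forward bearing on arrival equals the back-azimuth from the destination plus 180°.
Back-azimuth from P₂ (-15.29°, 73.15°) to P₁ (44.98°, 115.99°), with Δλ' = λ₁ − λ₂ = 42.85°: atan2( sin Δλ' cos φ₁ , cos φ₂ sin φ₁ − sin φ₂ cos φ₁ cos Δλ' ) = 30.44°.
Final bearing = (30.44° + 180°) mod 360° = 210.44°.

final bearing 210.44°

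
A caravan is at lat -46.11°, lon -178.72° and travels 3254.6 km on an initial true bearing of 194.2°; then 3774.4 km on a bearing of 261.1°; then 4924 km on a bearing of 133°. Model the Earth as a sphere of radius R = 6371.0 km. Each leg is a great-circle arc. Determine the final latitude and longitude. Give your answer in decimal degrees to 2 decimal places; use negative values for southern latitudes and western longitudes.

latitude -59.27°, longitude 170.38°

Apply the spherical direct solution leg by leg, carrying full precision between legs.
Leg 1: from (-46.11°, -178.72°), δ = 3254.6/6371 = 0.510846 rad, θ = 194.2° → φ = -73.19°, λ = 156.78°.
Leg 2: from (-73.19°, 156.78°), δ = 3774.4/6371 = 0.592434 rad, θ = 261.1° → φ = -55.00°, λ = 82.69°.
Leg 3: from (-55.00°, 82.69°), δ = 4924/6371 = 0.772877 rad, θ = 133° → φ = -59.27°, λ = 170.38°.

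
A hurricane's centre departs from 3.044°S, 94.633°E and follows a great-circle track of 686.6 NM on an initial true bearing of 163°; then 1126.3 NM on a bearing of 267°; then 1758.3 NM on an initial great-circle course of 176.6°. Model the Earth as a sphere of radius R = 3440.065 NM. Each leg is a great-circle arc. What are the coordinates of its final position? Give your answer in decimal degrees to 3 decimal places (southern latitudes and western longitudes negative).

latitude -43.395°, longitude 81.002°

Apply the spherical direct solution leg by leg, carrying full precision between legs.
Leg 1: from (-3.044°, 94.633°), δ = 686.6/3440.065 = 0.199589 rad, θ = 163° → φ = -13.968°, λ = 98.058°.
Leg 2: from (-13.968°, 98.058°), δ = 1126.3/3440.065 = 0.327407 rad, θ = 267° → φ = -14.176°, λ = 78.714°.
Leg 3: from (-14.176°, 78.714°), δ = 1758.3/3440.065 = 0.511124 rad, θ = 176.6° → φ = -43.395°, λ = 81.002°.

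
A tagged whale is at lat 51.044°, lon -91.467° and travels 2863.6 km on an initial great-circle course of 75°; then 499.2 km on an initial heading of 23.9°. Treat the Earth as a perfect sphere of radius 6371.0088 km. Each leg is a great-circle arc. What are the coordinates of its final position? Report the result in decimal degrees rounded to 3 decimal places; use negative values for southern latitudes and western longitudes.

Apply the spherical direct solution leg by leg, carrying full precision between legs.
Leg 1: from (51.044°, -91.467°), δ = 2863.6/6371.0088 = 0.449474 rad, θ = 75° → φ = 50.452°, λ = -50.233°.
Leg 2: from (50.452°, -50.233°), δ = 499.2/6371.0088 = 0.078355 rad, θ = 23.9° → φ = 54.518°, λ = -47.101°.

latitude 54.518°, longitude -47.101°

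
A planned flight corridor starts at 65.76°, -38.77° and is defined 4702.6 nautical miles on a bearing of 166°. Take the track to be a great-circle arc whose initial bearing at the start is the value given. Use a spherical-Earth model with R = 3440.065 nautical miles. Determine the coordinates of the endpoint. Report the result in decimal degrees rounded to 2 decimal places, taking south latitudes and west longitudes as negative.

Central angle δ = d/R = 1.367009 rad.
Start latitude φ₁ = 1.147729 rad; initial bearing θ = 2.897247 rad.
Destination latitude: φ₂ = arcsin( sin φ₁ cos δ + cos φ₁ sin δ cos θ ) = arcsin(-0.205584) = -11.86°.
Then Δλ = atan2(0.097268, 0.389838) = 0.244516 rad, from sin θ sin δ cos φ₁ over cos δ − sin φ₁ sin φ₂.
λ₂ = λ₁ + Δλ = -24.76°.

latitude -11.86°, longitude -24.76°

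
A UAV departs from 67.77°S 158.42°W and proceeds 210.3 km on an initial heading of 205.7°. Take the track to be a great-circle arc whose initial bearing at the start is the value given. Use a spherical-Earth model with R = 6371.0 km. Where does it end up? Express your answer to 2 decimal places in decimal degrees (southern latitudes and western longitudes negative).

Angular distance δ = d/R = 210.3 / 6371 = 0.033009 rad.
Start latitude φ₁ = -1.182810 rad; initial bearing θ = 3.590142 rad.
sin φ₂ = sin φ₁ cos δ + cos φ₁ sin δ cos θ = (-0.925673)(0.999455) + (0.378326)(0.033003)(-0.901077) = -0.936419
φ₂ = asin(-0.936419) = -1.212282 rad = -69.46°.
For the longitude increment, Δλ = atan2( sin θ sin δ cos φ₁, cos δ − sin φ₁ sin φ₂ ) = atan2(-0.005415, 0.132638) = -2.34°.
Hence λ₂ = -158.42° + -2.34° = -160.76°.

latitude -69.46°, longitude -160.76°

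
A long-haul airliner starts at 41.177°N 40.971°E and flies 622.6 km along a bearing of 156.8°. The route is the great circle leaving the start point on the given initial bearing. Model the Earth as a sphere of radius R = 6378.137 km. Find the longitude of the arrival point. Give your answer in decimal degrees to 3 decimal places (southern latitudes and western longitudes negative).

The arc subtends δ = 622.6/6378.137 = 0.097615 rad at the centre.
Converting: φ₁ = 0.718674 rad, θ = 2.736676 rad.
Destination latitude: φ₂ = arcsin( sin φ₁ cos δ + cos φ₁ sin δ cos θ ) = arcsin(0.587829) = 36.003°.
Then Δλ = atan2(0.028898, 0.608220) = 0.047477 rad, from sin θ sin δ cos φ₁ over cos δ − sin φ₁ sin φ₂.
λ₂ = 40.971° + 2.720° = 43.691°.

longitude 43.691°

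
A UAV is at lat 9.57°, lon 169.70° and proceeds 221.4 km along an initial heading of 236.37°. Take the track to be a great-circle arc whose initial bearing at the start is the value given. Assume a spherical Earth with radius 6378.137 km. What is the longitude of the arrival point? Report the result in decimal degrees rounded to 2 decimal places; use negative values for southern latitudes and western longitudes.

δ = 221.4/6378.137 = 0.034712 rad (1.9889°).
Start latitude φ₁ = 0.167028 rad; initial bearing θ = 4.125435 rad.
sin φ₂ = sin φ₁ cos δ + cos φ₁ sin δ cos θ = (0.166252)(0.999398) + (0.986083)(0.034705)(-0.553828) = 0.147199
φ₂ = asin(0.147199) = 0.147736 rad = 8.46°.
Then Δλ = atan2(-0.028495, 0.974925) = -0.029219 rad, from sin θ sin δ cos φ₁ over cos δ − sin φ₁ sin φ₂.
Hence λ₂ = 169.70° + -1.67° = 168.03°.

longitude 168.03°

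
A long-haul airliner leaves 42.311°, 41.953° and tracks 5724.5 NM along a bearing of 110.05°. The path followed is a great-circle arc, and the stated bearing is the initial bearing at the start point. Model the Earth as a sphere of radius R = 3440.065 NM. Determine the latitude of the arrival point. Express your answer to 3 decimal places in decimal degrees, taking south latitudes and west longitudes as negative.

The arc subtends δ = 5724.5/3440.065 = 1.664067 rad at the centre.
Converting: φ₁ = 0.738466 rad, θ = 1.920735 rad.
Destination latitude: φ₂ = arcsin( sin φ₁ cos δ + cos φ₁ sin δ cos θ ) = arcsin(-0.315124) = -18.368°.
Δλ = atan2( sin θ sin δ cos φ₁ , cos δ − sin φ₁ sin φ₂ ) = atan2(0.691664, 0.118991) = 1.400428 rad = 80.239°.
Hence λ₂ = 41.953° + 80.239° = 122.192°.

latitude -18.368°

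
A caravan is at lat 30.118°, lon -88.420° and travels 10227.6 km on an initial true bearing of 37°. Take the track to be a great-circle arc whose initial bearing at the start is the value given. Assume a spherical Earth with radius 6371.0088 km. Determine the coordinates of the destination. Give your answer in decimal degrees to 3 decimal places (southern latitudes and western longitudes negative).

latitude 42.305°, longitude 37.166°

δ = 10227.6/6371.0088 = 1.605334 rad (91.9789°).
Converting: φ₁ = 0.525658 rad, θ = 0.645772 rad.
Destination latitude: φ₂ = arcsin( sin φ₁ cos δ + cos φ₁ sin δ cos θ ) = arcsin(0.673076) = 42.305°.
Δλ = atan2( sin θ sin δ cos φ₁ , cos δ − sin φ₁ sin φ₂ ) = atan2(0.520256, -0.372269) = 2.191882 rad = 125.586°.
λ₂ = λ₁ + Δλ = 37.166°.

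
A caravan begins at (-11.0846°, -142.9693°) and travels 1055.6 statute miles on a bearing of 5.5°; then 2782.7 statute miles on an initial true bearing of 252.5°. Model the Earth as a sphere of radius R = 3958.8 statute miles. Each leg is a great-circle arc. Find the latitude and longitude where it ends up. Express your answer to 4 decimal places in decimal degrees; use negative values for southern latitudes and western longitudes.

latitude -7.9904°, longitude 179.9776°

Apply the spherical direct solution leg by leg, carrying full precision between legs.
Leg 1: from (-11.0846°, -142.9693°), δ = 1055.6/3958.8 = 0.266646 rad, θ = 5.5° → φ = 4.1247°, λ = -141.5184°.
Leg 2: from (4.1247°, -141.5184°), δ = 2782.7/3958.8 = 0.702915 rad, θ = 252.5° → φ = -7.9904°, λ = 179.9776°.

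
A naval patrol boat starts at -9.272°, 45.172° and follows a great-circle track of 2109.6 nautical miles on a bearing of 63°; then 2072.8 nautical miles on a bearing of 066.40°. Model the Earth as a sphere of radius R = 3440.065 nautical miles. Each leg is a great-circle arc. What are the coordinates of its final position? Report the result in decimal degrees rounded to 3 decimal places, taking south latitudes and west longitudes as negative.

latitude 19.207°, longitude 109.662°

Apply the spherical direct solution leg by leg, carrying full precision between legs.
Leg 1: from (-9.272°, 45.172°), δ = 2109.6/3440.065 = 0.613244 rad, θ = 63° → φ = 7.245°, λ = 76.298°.
Leg 2: from (7.245°, 76.298°), δ = 2072.8/3440.065 = 0.602547 rad, θ = 66.4° → φ = 19.207°, λ = 109.662°.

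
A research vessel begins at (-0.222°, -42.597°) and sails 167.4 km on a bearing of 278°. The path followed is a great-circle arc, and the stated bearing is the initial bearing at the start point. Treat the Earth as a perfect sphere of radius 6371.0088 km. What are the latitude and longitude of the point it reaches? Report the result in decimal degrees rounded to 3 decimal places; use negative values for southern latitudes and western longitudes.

latitude -0.012°, longitude -44.088°

Angular distance δ = d/R = 167.4 / 6371.0088 = 0.026275 rad.
With φ₁ = -0.222° = -0.003875 rad and θ = 278° = 4.852015 rad:
Destination latitude: φ₂ = arcsin( sin φ₁ cos δ + cos φ₁ sin δ cos θ ) = arcsin(-0.000217) = -0.012°.
Δλ = atan2( sin θ sin δ cos φ₁ , cos δ − sin φ₁ sin φ₂ ) = atan2(-0.026016, 0.999654) = -0.026020 rad = -1.491°.
λ₂ = -42.597° + -1.491° = -44.088°.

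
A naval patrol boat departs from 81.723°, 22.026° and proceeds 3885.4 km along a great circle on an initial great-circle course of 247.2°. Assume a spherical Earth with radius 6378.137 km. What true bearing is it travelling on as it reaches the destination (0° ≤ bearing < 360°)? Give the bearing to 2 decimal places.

final bearing 192.24°

Central angle δ = d/R = 0.609175 rad.
Converting: φ₁ = 1.426335 rad, θ = 4.314454 rad.
sin φ₂ = sin φ₁ cos δ + cos φ₁ sin δ cos θ = (0.989584)(0.820120) + (0.143959)(0.572191)(-0.387516) = 0.779657
φ₂ = asin(0.779657) = 0.894119 rad = 51.229°.
Then Δλ = atan2(-0.075936, 0.048584) = -1.001619 rad, from sin θ sin δ cos φ₁ over cos δ − sin φ₁ sin φ₂.
Hence λ₂ = 22.026° + -57.389° = -35.363°.
The forward bearing on arrival equals the back-azimuth from the destination plus 180°.
Back-azimuth from P₂ (51.23°, -35.36°) to P₁ (81.72°, 22.03°), with Δλ' = λ₁ − λ₂ = 57.39°: atan2( sin Δλ' cos φ₁ , cos φ₂ sin φ₁ − sin φ₂ cos φ₁ cos Δλ' ) = 12.24°.
Final bearing = (12.24° + 180°) mod 360° = 192.24°.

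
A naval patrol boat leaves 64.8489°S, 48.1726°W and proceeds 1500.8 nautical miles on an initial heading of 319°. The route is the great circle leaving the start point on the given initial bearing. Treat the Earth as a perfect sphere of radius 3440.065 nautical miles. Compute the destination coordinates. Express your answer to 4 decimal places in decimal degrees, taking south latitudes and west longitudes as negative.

The arc subtends δ = 1500.8/3440.065 = 0.436271 rad at the centre.
Converting: φ₁ = -1.131827 rad, θ = 5.567600 rad.
Destination latitude: φ₂ = arcsin( sin φ₁ cos δ + cos φ₁ sin δ cos θ ) = arcsin(-0.684865) = -43.2250°.
For the longitude increment, Δλ = atan2( sin θ sin δ cos φ₁, cos δ − sin φ₁ sin φ₂ ) = atan2(-0.117823, 0.286401) = -22.3618°.
Hence λ₂ = -48.1726° + -22.3618° = -70.5344°.

latitude -43.2250°, longitude -70.5344°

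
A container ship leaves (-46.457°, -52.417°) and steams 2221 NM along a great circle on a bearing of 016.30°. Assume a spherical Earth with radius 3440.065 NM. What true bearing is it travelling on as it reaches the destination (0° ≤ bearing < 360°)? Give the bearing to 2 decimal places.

Central angle δ = d/R = 0.645627 rad.
With φ₁ = -46.457° = -0.810828 rad and θ = 16.3° = 0.284489 rad:
sin φ₂ = sin φ₁ cos δ + cos φ₁ sin δ cos θ = (-0.724858)(0.798722) + (0.688899)(0.601700)(0.959805) = -0.181111
φ₂ = asin(-0.181111) = -0.182116 rad = -10.434°.
Then Δλ = atan2(0.116339, 0.667443) = 0.172572 rad, from sin θ sin δ cos φ₁ over cos δ − sin φ₁ sin φ₂.
λ₂ = -52.417° + 9.888° = -42.529°.
The forward bearing on arrival equals the back-azimuth from the destination plus 180°.
Back-azimuth from P₂ (-10.43°, -42.53°) to P₁ (-46.46°, -52.42°), with Δλ' = λ₁ − λ₂ = -9.89°: atan2( sin Δλ' cos φ₁ , cos φ₂ sin φ₁ − sin φ₂ cos φ₁ cos Δλ' ) = 191.34°.
Final bearing = (191.34° + 180°) mod 360° = 11.34°.

final bearing 11.34°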